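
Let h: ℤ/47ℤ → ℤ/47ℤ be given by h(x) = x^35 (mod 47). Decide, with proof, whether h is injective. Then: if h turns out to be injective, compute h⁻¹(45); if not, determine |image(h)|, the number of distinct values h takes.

43

Since 47 is prime, the nonzero elements of ℤ/47ℤ form a cyclic group of order 46.
As gcd(35, 46) = 1, raising to the 35th power is a bijection on this group: if u^35 ≡ v^35 then (uv^{−1})^35 = 1, and the only element of order dividing gcd(35, 46) = 1 is 1, so u = v.
With h(0) = 0 this makes h injective on all of ℤ/47ℤ, hence bijective (finite equal-size domain and codomain). In particular h is injective.
Since h is injective, we find the preimage of 45. The inverse of x ↦ x^35 on (ℤ/47ℤ)^× is x ↦ x^25, because 35·25 = 875 = 19·46 + 1 ≡ 1 (mod 46) and x^{46} = 1 for x ≠ 0 (Fermat). So h⁻¹(45) = 45^25 mod 47.
Repeated squaring mod 47: 45^1 ≡ 45, 45^2 ≡ 45² = 2025 ≡ 4, 45^4 ≡ 4² = 16, 45^8 ≡ 16² = 256 ≡ 21, 45^16 ≡ 21² = 441 ≡ 18. Since 25 = 16 + 8 + 1, 45^25 ≡ 18·21·45: 18·21 = 378 ≡ 2, then 2·45 = 90 ≡ 43. So 45^25 ≡ 43 (mod 47).
Hence h⁻¹(45) = 43.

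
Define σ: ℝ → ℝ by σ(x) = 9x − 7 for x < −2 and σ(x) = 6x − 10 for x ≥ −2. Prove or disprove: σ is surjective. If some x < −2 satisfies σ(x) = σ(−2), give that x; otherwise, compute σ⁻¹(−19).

-3/2

Both pieces are strictly increasing (slopes 9 and 6), so each is injective on its own interval.
The left piece maps (−∞, −2) onto (−∞, −25); the right piece maps [−2, ∞) onto [−22, ∞).
The union (−∞, −25) ∪ [−22, ∞) omits the interval between −25 and −22; in particular −25 has no preimage. So σ is not surjective.
Because the two images are disjoint, no x < −2 has σ(x) = σ(−2), so we compute σ⁻¹(−19): −19 lies in [−22, ∞), so solve 6x − 10 = −19: x = (−19 + 10)/6 = −3/2.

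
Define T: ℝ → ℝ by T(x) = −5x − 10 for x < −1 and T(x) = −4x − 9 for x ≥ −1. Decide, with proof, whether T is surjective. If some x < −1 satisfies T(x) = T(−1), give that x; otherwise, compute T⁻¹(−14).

Both pieces are strictly decreasing (slopes −5 and −4), so each is injective on its own interval.
The left piece maps (−∞, −1) onto (−5, ∞); the right piece maps [−1, ∞) onto (−∞, −5].
These images together cover ℝ, so T is surjective.
Because the two images are disjoint, no x < −1 has T(x) = T(−1), so we compute T⁻¹(−14): −14 lies in (−∞, −5], so solve −4x − 9 = −14: x = (−14 + 9)/(−4) = 5/4.

5/4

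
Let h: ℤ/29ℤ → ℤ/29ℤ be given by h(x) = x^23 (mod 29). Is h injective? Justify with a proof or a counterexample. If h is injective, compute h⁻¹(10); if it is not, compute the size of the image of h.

2

Since 29 is prime, the nonzero elements of ℤ/29ℤ form a cyclic group of order 28.
As gcd(23, 28) = 1, raising to the 23rd power is a bijection on this group: if s^23 ≡ t^23 then (st^{−1})^23 = 1, and the only element of order dividing gcd(23, 28) = 1 is 1, so s = t.
With h(0) = 0 this makes h injective on all of ℤ/29ℤ, hence bijective (finite equal-size domain and codomain). In particular h is injective.
Since h is injective, we find the preimage of 10. The inverse of x ↦ x^23 on (ℤ/29ℤ)^× is x ↦ x^11, because 23·11 = 253 = 9·28 + 1 ≡ 1 (mod 28) and x^{28} = 1 for x ≠ 0 (Fermat). So h⁻¹(10) = 10^11 mod 29.
Repeated squaring mod 29: 10^1 ≡ 10, 10^2 ≡ 10² = 100 ≡ 13, 10^4 ≡ 13² = 169 ≡ 24, 10^8 ≡ 24² = 576 ≡ 25. Since 11 = 8 + 2 + 1, 10^11 ≡ 25·13·10: 25·13 = 325 ≡ 6, then 6·10 = 60 ≡ 2. So 10^11 ≡ 2 (mod 29).
Hence h⁻¹(10) = 2.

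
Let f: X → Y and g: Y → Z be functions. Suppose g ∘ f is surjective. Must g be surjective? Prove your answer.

surjective

Let c ∈ Z. Since g ∘ f is surjective, some a ∈ X has g(f(a)) = c. Then b = f(a) ∈ Y satisfies g(b) = c. So g is surjective.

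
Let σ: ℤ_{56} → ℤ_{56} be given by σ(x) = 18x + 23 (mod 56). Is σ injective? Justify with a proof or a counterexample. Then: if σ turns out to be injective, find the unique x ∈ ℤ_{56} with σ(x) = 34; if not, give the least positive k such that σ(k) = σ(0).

We have gcd(18, 56) = 2 > 1. Taking a = 0 and b = 28: σ(0) = 23 and σ(28) = 18·28 + 23 = 527 ≡ 23 (mod 56).
So σ(0) = σ(28) while 0 ≠ 28, therefore σ is not injective.
Since σ is not injective, we find the least positive k with σ(k) = σ(0): this means 18k ≡ 0 (mod 56), i.e. 56 ∣ 18k. Since gcd(18, 56) = 2, dividing through by 2 this holds exactly when 28 ∣ 9k, and as gcd(9, 28) = 1, exactly when 28 ∣ k.
The smallest positive such k is 28.

28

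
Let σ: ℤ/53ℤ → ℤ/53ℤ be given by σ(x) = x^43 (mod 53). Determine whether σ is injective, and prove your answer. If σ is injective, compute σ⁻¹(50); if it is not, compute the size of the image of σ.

Since 53 is prime, the nonzero elements of ℤ/53ℤ form a cyclic group of order 52.
As gcd(43, 52) = 1, raising to the 43rd power is a bijection on this group: if u^43 ≡ v^43 then (uv^{−1})^43 = 1, and the only element of order dividing gcd(43, 52) = 1 is 1, so u = v.
With σ(0) = 0 this makes σ injective on all of ℤ/53ℤ, hence bijective (finite equal-size domain and codomain). In particular σ is injective.
Since σ is injective, we find the preimage of 50. The inverse of x ↦ x^43 on (ℤ/53ℤ)^× is x ↦ x^23, because 43·23 = 989 = 19·52 + 1 ≡ 1 (mod 52) and x^{52} = 1 for x ≠ 0 (Fermat). So σ⁻¹(50) = 50^23 mod 53.
Repeated squaring mod 53: 50^1 ≡ 50, 50^2 ≡ 50² = 2500 ≡ 9, 50^4 ≡ 9² = 81 ≡ 28, 50^8 ≡ 28² = 784 ≡ 42, 50^16 ≡ 42² = 1764 ≡ 15. Since 23 = 16 + 4 + 2 + 1, 50^23 ≡ 15·28·9·50: 15·28 = 420 ≡ 49, then 49·9 = 441 ≡ 17, then 17·50 = 850 ≡ 2. So 50^23 ≡ 2 (mod 53).
Hence σ⁻¹(50) = 2.

2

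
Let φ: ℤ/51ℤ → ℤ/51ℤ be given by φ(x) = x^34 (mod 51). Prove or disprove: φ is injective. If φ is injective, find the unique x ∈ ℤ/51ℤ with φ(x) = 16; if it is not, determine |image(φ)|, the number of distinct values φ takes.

φ(7): Repeated squaring mod 51: 7^1 ≡ 7, 7^2 ≡ 7² = 49, 7^4 ≡ 49² = 2401 ≡ 4, 7^8 ≡ 4² = 16, 7^16 ≡ 16² = 256 ≡ 1, 7^32 ≡ 1² = 1. Since 34 = 32 + 2, 7^34 ≡ 1·49: 1·49 = 49. So 7^34 ≡ 49 (mod 51).
φ(10): Repeated squaring mod 51: 10^1 ≡ 10, 10^2 ≡ 10² = 100 ≡ 49, 10^4 ≡ 49² = 2401 ≡ 4, 10^8 ≡ 4² = 16, 10^16 ≡ 16² = 256 ≡ 1, 10^32 ≡ 1² = 1. Since 34 = 32 + 2, 10^34 ≡ 1·49: 1·49 = 49. So 10^34 ≡ 49 (mod 51).
So φ(7) = φ(10) = 49 while 7 ≠ 10, therefore φ is not injective.
Since φ is not injective, we determine |image(φ)|. Computing x^34 mod 51 for each x (by repeated squaring, reducing mod 51 at every step), the values φ(0), φ(1), …, φ(50) are: 0, 1, 4, 9, 16, 25, 36, 49, 13, 30, 49, 19, 42, 16, 43, 21, 1, 34, 18, 4, 43, 33, 25, 19, 15, 13, 13, 15, 19, 25, 33, 43, 4, 18, 34, 1, 21, 43, 16, 42, 19, 49, 30, 13, 49, 36, 25, 16, 9, 4, 1.
The distinct values are {0, 1, 4, 9, 13, 15, 16, 18, 19, 21, 25, 30, 33, 34, 36, 42, 43, 49}; there are 18 of them.

18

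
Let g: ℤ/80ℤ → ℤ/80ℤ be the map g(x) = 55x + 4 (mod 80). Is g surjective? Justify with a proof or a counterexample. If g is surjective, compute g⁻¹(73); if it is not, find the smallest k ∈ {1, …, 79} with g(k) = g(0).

By definition, g is surjective if every y in the codomain equals g(x) for some x in the domain.
Since gcd(55, 80) = 5, we have 55x ≡ 0 (mod 5) for all x, so g(x) ≡ 4 (mod 5).
But 0 ≢ 4 (mod 5), so 0 ∈ ℤ/80ℤ has no preimage. Thus g is not surjective.
Since g is not surjective, we find the least positive k with g(k) = g(0): this means 55k ≡ 0 (mod 80), i.e. 80 ∣ 55k. Since gcd(55, 80) = 5, dividing through by 5 this holds exactly when 16 ∣ 11k, and as gcd(11, 16) = 1, exactly when 16 ∣ k.
The smallest positive such k is 16.

16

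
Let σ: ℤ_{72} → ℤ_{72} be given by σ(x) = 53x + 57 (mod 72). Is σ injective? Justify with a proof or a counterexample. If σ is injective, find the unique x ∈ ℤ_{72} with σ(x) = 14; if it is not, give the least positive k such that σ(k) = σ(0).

25

If σ(a) = σ(b), then 53a ≡ 53b (mod 72). Because gcd(53, 72) = 1, we may cancel 53 to get a ≡ b (mod 72).
So σ is injective.
We now compute 53⁻¹ mod 72 explicitly. Euclid's algorithm: 72 = 1·53 + 19, 53 = 2·19 + 15, 19 = 1·15 + 4, 15 = 3·4 + 3, 4 = 1·3 + 1; back-substituting gives 1 = 53·53 − 39·72, so 53⁻¹ ≡ 53 (mod 72).
Since σ is injective, we compute σ⁻¹(14): solve 53x + 57 ≡ 14 (mod 72), i.e. 53x ≡ 29 (mod 72).
Multiplying by 53⁻¹ = 53 gives x ≡ 53·29 = 1537 = 21·72 + 25 ≡ 25 (mod 72).
Check: σ(25) = 53·25 + 57 = 1382 = 19·72 + 14 ≡ 14 (mod 72).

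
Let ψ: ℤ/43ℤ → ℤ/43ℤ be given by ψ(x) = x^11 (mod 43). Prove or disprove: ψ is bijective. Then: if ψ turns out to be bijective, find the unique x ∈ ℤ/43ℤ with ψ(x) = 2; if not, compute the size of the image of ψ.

Since 43 is prime, the nonzero elements of ℤ/43ℤ form a cyclic group of order 42.
As gcd(11, 42) = 1, raising to the 11th power is a bijection on this group: if x_1^11 ≡ x_2^11 then (x_1x_2^{−1})^11 = 1, and the only element of order dividing gcd(11, 42) = 1 is 1, so x_1 = x_2.
With ψ(0) = 0 this makes ψ injective on all of ℤ/43ℤ, hence bijective (finite equal-size domain and codomain). In particular ψ is bijective.
Since ψ is bijective, we find the preimage of 2. The inverse of x ↦ x^11 on (ℤ/43ℤ)^× is x ↦ x^23, because 11·23 = 253 = 6·42 + 1 ≡ 1 (mod 42) and x^{42} = 1 for x ≠ 0 (Fermat). So ψ⁻¹(2) = 2^23 mod 43.
Repeated squaring mod 43: 2^1 ≡ 2, 2^2 ≡ 2² = 4, 2^4 ≡ 4² = 16, 2^8 ≡ 16² = 256 ≡ 41, 2^16 ≡ 41² = 1681 ≡ 4. Since 23 = 16 + 4 + 2 + 1, 2^23 ≡ 4·16·4·2: 4·16 = 64 ≡ 21, then 21·4 = 84 ≡ 41, then 41·2 = 82 ≡ 39. So 2^23 ≡ 39 (mod 43).
Hence ψ⁻¹(2) = 39.

39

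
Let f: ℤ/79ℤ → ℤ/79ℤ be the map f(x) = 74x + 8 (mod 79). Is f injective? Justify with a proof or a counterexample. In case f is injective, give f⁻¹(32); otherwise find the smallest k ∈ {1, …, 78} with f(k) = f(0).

11

By definition, f is injective if f(u) = f(v) implies u = v.
Suppose f(u) = f(v) in ℤ/79ℤ. Then 74u + 8 ≡ 74v + 8 (mod 79), so 74(u − v) ≡ 0 (mod 79).
Since gcd(74, 79) = 1, 74 is invertible modulo 79, hence u − v ≡ 0 (mod 79), i.e. u = v.
Therefore f is injective.
We now compute 74⁻¹ mod 79 explicitly. Euclid's algorithm: 79 = 1·74 + 5, 74 = 14·5 + 4, 5 = 1·4 + 1; back-substituting gives 1 = 63·74 − 59·79, so 74⁻¹ ≡ 63 (mod 79).
Since f is injective, we find f⁻¹(32): we need 74x ≡ 32 − 8 ≡ 24 (mod 79). Using 74⁻¹ = 63: x ≡ 63·24 = 1512 = 19·79 + 11, so x = 11.
Check: f(11) = 74·11 + 8 = 822 = 10·79 + 32 ≡ 32 (mod 79).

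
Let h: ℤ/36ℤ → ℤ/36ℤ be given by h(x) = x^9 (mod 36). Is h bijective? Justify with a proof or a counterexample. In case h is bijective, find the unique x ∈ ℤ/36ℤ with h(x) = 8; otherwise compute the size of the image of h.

9

h(0) = 0^9 = 0.
h(6): Repeated squaring mod 36: 6^1 ≡ 6, 6^2 ≡ 6² = 36 ≡ 0, 6^4 ≡ 0² = 0, 6^8 ≡ 0² = 0. Since 9 = 8 + 1, 6^9 ≡ 0·6: 0·6 = 0. So 6^9 ≡ 0 (mod 36).
So h(0) = h(6) = 0 while 0 ≠ 6, hence h is not injective, hence not bijective.
Since h is not bijective, we determine |image(h)|. Computing x^9 mod 36 for each x (by repeated squaring, reducing mod 36 at every step), the values h(0), h(1), …, h(35) are: 0, 1, 8, 27, 28, 17, 0, 19, 8, 9, 28, 35, 0, 1, 8, 27, 28, 17, 0, 19, 8, 9, 28, 35, 0, 1, 8, 27, 28, 17, 0, 19, 8, 9, 28, 35.
The distinct values are {0, 1, 8, 9, 17, 19, 27, 28, 35}; there are 9 of them.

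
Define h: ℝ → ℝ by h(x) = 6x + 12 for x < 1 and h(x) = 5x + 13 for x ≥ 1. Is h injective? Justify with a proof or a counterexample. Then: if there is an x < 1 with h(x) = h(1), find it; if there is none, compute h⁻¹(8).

-2/3

Both pieces are strictly increasing (slopes 6 and 5), so each is injective on its own interval.
The left piece maps (−∞, 1) onto (−∞, 18); the right piece maps [1, ∞) onto [18, ∞).
These images are disjoint, so no value is attained by both pieces. Thus h is injective.
Because the two images are disjoint, no x < 1 has h(x) = h(1), so we compute h⁻¹(8): 8 lies in (−∞, 18), so solve 6x + 12 = 8: x = (8 − 12)/6 = −2/3.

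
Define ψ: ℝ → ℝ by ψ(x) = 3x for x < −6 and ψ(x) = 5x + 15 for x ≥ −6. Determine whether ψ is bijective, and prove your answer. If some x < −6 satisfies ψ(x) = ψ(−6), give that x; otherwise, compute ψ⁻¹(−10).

-5

Both pieces are strictly increasing (slopes 3 and 5), so each is injective on its own interval.
The left piece maps (−∞, −6) onto (−∞, −18); the right piece maps [−6, ∞) onto [−15, ∞).
The images leave a gap (−18 has no preimage), so ψ is not surjective, hence not bijective.
Because the two images are disjoint, no x < −6 has ψ(x) = ψ(−6), so we compute ψ⁻¹(−10): −10 lies in [−15, ∞), so solve 5x + 15 = −10: x = (−10 − 15)/5 = −5.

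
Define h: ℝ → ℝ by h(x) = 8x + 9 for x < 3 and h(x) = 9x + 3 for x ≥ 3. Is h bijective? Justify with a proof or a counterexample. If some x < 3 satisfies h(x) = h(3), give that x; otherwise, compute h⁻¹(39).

21/8

Both pieces are strictly increasing (slopes 8 and 9), so each is injective on its own interval.
The left piece maps (−∞, 3) onto (−∞, 33); the right piece maps [3, ∞) onto [30, ∞).
These images overlap. In particular h(3) = 30 (right piece), and solving 8x + 9 = 30 on the left piece gives x = 21/8 < 3.
So h(21/8) = h(3) with 21/8 ≠ 3, and h is not injective, hence not bijective. This x = 21/8 is the requested value below 3.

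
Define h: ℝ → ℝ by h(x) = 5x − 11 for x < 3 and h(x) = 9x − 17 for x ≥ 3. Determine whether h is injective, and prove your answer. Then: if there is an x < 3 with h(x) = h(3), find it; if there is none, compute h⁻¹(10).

3

Both pieces are strictly increasing (slopes 5 and 9), so each is injective on its own interval.
The left piece maps (−∞, 3) onto (−∞, 4); the right piece maps [3, ∞) onto [10, ∞).
These images are disjoint, so no value is attained by both pieces. Hence h is injective.
Because the two images are disjoint, no x < 3 has h(x) = h(3), so we compute h⁻¹(10): 10 lies in [10, ∞), so solve 9x − 17 = 10: x = (10 + 17)/9 = 3.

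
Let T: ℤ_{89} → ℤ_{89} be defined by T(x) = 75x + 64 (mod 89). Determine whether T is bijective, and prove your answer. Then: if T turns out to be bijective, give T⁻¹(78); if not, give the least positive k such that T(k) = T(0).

If T(a) = T(b), then 75a ≡ 75b (mod 89). Because gcd(75, 89) = 1, we may cancel 75 to get a ≡ b (mod 89).
We now compute 75⁻¹ mod 89 explicitly. Euclid's algorithm: 89 = 1·75 + 14, 75 = 5·14 + 5, 14 = 2·5 + 4, 5 = 1·4 + 1; back-substituting gives 1 = 19·75 − 16·89, so 75⁻¹ ≡ 19 (mod 89).
For any y ∈ ℤ_{89}, x = 19(y − 64) mod 89 satisfies T(x) = 75·19(y − 64) + 64 ≡ y (since 75·19 ≡ 1 mod 89). So every y has a preimage.
Hence T is bijective.
Since T is bijective, we compute T⁻¹(78): solve 75x + 64 ≡ 78 (mod 89), i.e. 75x ≡ 14 (mod 89).
Multiplying by 75⁻¹ = 19 gives x ≡ 19·14 = 266 = 2·89 + 88 ≡ 88 (mod 89).
Check: T(88) = 75·88 + 64 = 6664 = 74·89 + 78 ≡ 78 (mod 89).

88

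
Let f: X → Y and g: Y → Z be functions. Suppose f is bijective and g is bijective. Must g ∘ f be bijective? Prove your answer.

Injectivity: if g(f(s)) = g(f(t)) then f(s) = f(t) (g injective) so s = t (f injective).
Surjectivity: for c ∈ Z pick b with g(b) = c, then a with f(a) = b; then (g ∘ f)(a) = c.
So g ∘ f is bijective.

bijective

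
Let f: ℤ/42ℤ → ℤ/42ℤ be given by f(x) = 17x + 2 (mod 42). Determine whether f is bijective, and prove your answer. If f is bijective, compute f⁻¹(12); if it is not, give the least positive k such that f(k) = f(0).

8

If f(x_1) = f(x_2), then 17x_1 ≡ 17x_2 (mod 42). Because gcd(17, 42) = 1, we may cancel 17 to get x_1 ≡ x_2 (mod 42).
We now compute 17⁻¹ mod 42 explicitly. Euclid's algorithm: 42 = 2·17 + 8, 17 = 2·8 + 1; back-substituting gives 1 = 5·17 − 2·42, so 17⁻¹ ≡ 5 (mod 42).
Then y ↦ 5(y − 2) is a two-sided inverse to f, so every y ∈ ℤ/42ℤ has a preimage.
So f is bijective.
Since f is bijective, we compute f⁻¹(12): solve 17x + 2 ≡ 12 (mod 42), i.e. 17x ≡ 10 (mod 42).
Multiplying by 17⁻¹ = 5 gives x ≡ 5·10 = 50 = 1·42 + 8 ≡ 8 (mod 42).
Check: f(8) = 17·8 + 2 = 138 = 3·42 + 12 ≡ 12 (mod 42).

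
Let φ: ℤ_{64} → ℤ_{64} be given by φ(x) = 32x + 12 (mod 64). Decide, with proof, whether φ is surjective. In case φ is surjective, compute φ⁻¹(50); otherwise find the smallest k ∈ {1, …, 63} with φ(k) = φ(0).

Recall that surjectivity means every element of the codomain has a preimage under φ.
Since gcd(32, 64) = 32, we have 32x ≡ 0 (mod 32) for all x, so φ(x) ≡ 12 (mod 32).
But 0 ≢ 12 (mod 32), so 0 ∈ ℤ_{64} has no preimage. Hence φ is not surjective.
Since φ is not surjective, we find the least positive k with φ(k) = φ(0): this means 32k ≡ 0 (mod 64), i.e. 64 ∣ 32k. Since gcd(32, 64) = 32, dividing through by 32 this holds exactly when 2 ∣ k.
The smallest positive such k is 2.

2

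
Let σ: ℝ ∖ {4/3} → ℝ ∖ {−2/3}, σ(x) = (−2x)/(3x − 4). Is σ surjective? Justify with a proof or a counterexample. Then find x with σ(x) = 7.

For any y ≠ −2/3, solving y(3x − 4) = −2x for x gives a well-defined x ≠ 4/3. So σ is surjective.
Solving σ(x) = 7: cross-multiplying gives −2x = 7(3x − 4), which rearranges to −23x = −28, so x = 28/23.

28/23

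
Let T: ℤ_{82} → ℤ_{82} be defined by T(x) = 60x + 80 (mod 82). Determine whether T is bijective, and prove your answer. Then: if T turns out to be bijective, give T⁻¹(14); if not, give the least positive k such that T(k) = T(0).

41

Recall that injectivity means: for all a, b in the domain, T(a) = T(b) implies a = b.
We have gcd(60, 82) = 2 > 1. Taking a = 0 and b = 41: T(0) = 80 and T(41) = 60·41 + 80 = 2540 ≡ 80 (mod 82).
So T(0) = T(41) while 0 ≠ 41, therefore T is not injective, hence not bijective.
Since T is not bijective, we find the least positive k with T(k) = T(0): this means 60k ≡ 0 (mod 82), i.e. 82 ∣ 60k. Since gcd(60, 82) = 2, dividing through by 2 this holds exactly when 41 ∣ 30k, and as gcd(30, 41) = 1, exactly when 41 ∣ k.
The smallest positive such k is 41.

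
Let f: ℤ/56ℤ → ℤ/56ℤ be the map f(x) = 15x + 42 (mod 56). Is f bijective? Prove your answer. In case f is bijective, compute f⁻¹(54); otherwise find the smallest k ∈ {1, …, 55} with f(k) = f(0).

12

By definition, injectivity means: for all s, t in the domain, f(s) = f(t) implies s = t.
Suppose f(s) = f(t) in ℤ/56ℤ. Then 15s + 42 ≡ 15t + 42 (mod 56), hence 15(s − t) ≡ 0 (mod 56).
Since gcd(15, 56) = 1, 15 is invertible modulo 56, thus s − t ≡ 0 (mod 56), i.e. s = t.
We now compute 15⁻¹ mod 56 explicitly. Euclid's algorithm: 56 = 3·15 + 11, 15 = 1·11 + 4, 11 = 2·4 + 3, 4 = 1·3 + 1; back-substituting gives 1 = 15·15 − 4·56, so 15⁻¹ ≡ 15 (mod 56).
Then y ↦ 15(y − 42) is a two-sided inverse to f, so every y ∈ ℤ/56ℤ has a preimage.
Thus f is bijective.
Since f is bijective, we compute f⁻¹(54): solve 15x + 42 ≡ 54 (mod 56), i.e. 15x ≡ 12 (mod 56).
Multiplying by 15⁻¹ = 15 gives x ≡ 15·12 = 180 = 3·56 + 12 ≡ 12 (mod 56).
Check: f(12) = 15·12 + 42 = 222 = 3·56 + 54 ≡ 54 (mod 56).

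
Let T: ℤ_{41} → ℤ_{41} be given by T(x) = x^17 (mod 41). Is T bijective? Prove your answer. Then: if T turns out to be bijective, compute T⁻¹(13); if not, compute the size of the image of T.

30

Since 41 is prime, the nonzero elements of ℤ_{41} form a cyclic group of order 40.
As gcd(17, 40) = 1, raising to the 17th power is a bijection on this group: if x_1^17 ≡ x_2^17 then (x_1x_2^{−1})^17 = 1, and the only element of order dividing gcd(17, 40) = 1 is 1, so x_1 = x_2.
With T(0) = 0 this makes T injective on all of ℤ_{41}, hence bijective (finite equal-size domain and codomain). In particular T is bijective.
Since T is bijective, we find the preimage of 13. The inverse of x ↦ x^17 on (ℤ_{41})^× is x ↦ x^33, because 17·33 = 561 = 14·40 + 1 ≡ 1 (mod 40) and x^{40} = 1 for x ≠ 0 (Fermat). So T⁻¹(13) = 13^33 mod 41.
Repeated squaring mod 41: 13^1 ≡ 13, 13^2 ≡ 13² = 169 ≡ 5, 13^4 ≡ 5² = 25, 13^8 ≡ 25² = 625 ≡ 10, 13^16 ≡ 10² = 100 ≡ 18, 13^32 ≡ 18² = 324 ≡ 37. Since 33 = 32 + 1, 13^33 ≡ 37·13: 37·13 = 481 ≡ 30. So 13^33 ≡ 30 (mod 41).
Hence T⁻¹(13) = 30.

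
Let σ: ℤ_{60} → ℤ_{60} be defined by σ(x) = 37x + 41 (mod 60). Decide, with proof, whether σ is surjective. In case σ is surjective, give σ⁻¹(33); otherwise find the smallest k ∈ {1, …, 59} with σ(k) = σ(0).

16

Recall: σ is surjective if every y in the codomain equals σ(x) for some x in the domain.
Since gcd(37, 60) = 1, 37 is invertible modulo 60. Euclid's algorithm: 60 = 1·37 + 23, 37 = 1·23 + 14, 23 = 1·14 + 9, 14 = 1·9 + 5, 9 = 1·5 + 4, 5 = 1·4 + 1; back-substituting gives 1 = 13·37 − 8·60, so 37⁻¹ ≡ 13 (mod 60).
For any y ∈ ℤ_{60}, x = 13(y − 41) mod 60 satisfies σ(x) = 37·13(y − 41) + 41 ≡ y (since 37·13 ≡ 1 mod 60). So every y has a preimage.
Hence σ is surjective.
Since σ is surjective, we compute σ⁻¹(33): solve 37x + 41 ≡ 33 (mod 60), i.e. 37x ≡ 52 (mod 60).
Multiplying by 37⁻¹ = 13 gives x ≡ 13·52 = 676 = 11·60 + 16 ≡ 16 (mod 60).
Check: σ(16) = 37·16 + 41 = 633 = 10·60 + 33 ≡ 33 (mod 60).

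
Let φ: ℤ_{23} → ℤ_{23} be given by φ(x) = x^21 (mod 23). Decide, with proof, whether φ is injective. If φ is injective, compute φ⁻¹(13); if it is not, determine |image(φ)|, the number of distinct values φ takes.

16

Since 23 is prime, the nonzero elements of ℤ_{23} form a cyclic group of order 22.
As gcd(21, 22) = 1, raising to the 21st power is a bijection on this group: if x_1^21 ≡ x_2^21 then (x_1x_2^{−1})^21 = 1, and the only element of order dividing gcd(21, 22) = 1 is 1, so x_1 = x_2.
With φ(0) = 0 this makes φ injective on all of ℤ_{23}, hence bijective (finite equal-size domain and codomain). In particular φ is injective.
Since φ is injective, we find the preimage of 13. The inverse of x ↦ x^21 on (ℤ_{23})^× is x ↦ x^21, because 21·21 = 441 = 20·22 + 1 ≡ 1 (mod 22) and x^{22} = 1 for x ≠ 0 (Fermat). So φ⁻¹(13) = 13^21 mod 23.
Repeated squaring mod 23: 13^1 ≡ 13, 13^2 ≡ 13² = 169 ≡ 8, 13^4 ≡ 8² = 64 ≡ 18, 13^8 ≡ 18² = 324 ≡ 2, 13^16 ≡ 2² = 4. Since 21 = 16 + 4 + 1, 13^21 ≡ 4·18·13: 4·18 = 72 ≡ 3, then 3·13 = 39 ≡ 16. So 13^21 ≡ 16 (mod 23).
Hence φ⁻¹(13) = 16.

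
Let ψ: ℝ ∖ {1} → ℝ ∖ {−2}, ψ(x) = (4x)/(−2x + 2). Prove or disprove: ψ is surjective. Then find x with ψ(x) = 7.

For any y ≠ −2, solving y(−2x + 2) = 4x for x gives a well-defined x ≠ 1. So ψ is surjective.
Solving ψ(x) = 7: cross-multiplying gives 4x = 7(−2x + 2), which rearranges to 18x = 14, so x = 7/9.

7/9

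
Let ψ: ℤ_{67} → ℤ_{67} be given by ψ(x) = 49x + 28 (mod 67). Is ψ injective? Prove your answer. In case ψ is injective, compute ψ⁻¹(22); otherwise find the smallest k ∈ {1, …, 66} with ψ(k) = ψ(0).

45

By definition, ψ is injective if ψ(s) = ψ(t) implies s = t.
If ψ(s) = ψ(t), then 49s ≡ 49t (mod 67). Because gcd(49, 67) = 1, we may cancel 49 to get s ≡ t (mod 67).
So ψ is injective.
We now compute 49⁻¹ mod 67 explicitly. Euclid's algorithm: 67 = 1·49 + 18, 49 = 2·18 + 13, 18 = 1·13 + 5, 13 = 2·5 + 3, 5 = 1·3 + 2, 3 = 1·2 + 1; back-substituting gives 1 = 26·49 − 19·67, so 49⁻¹ ≡ 26 (mod 67).
Since ψ is injective, we find ψ⁻¹(22): we need 49x ≡ 22 − 28 ≡ 61 (mod 67). Using 49⁻¹ = 26: x ≡ 26·61 = 1586 = 23·67 + 45, so x = 45.
Check: ψ(45) = 49·45 + 28 = 2233 = 33·67 + 22 ≡ 22 (mod 67).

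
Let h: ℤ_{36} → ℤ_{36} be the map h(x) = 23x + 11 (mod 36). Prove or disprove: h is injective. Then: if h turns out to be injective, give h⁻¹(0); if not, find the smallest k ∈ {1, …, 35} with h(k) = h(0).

23

Suppose h(a) = h(b) in ℤ_{36}. Then 23a + 11 ≡ 23b + 11 (mod 36), hence 23(a − b) ≡ 0 (mod 36).
Since gcd(23, 36) = 1, 23 is invertible modulo 36, therefore a − b ≡ 0 (mod 36), i.e. a = b.
Hence h is injective.
We now compute 23⁻¹ mod 36 explicitly. Euclid's algorithm: 36 = 1·23 + 13, 23 = 1·13 + 10, 13 = 1·10 + 3, 10 = 3·3 + 1; back-substituting gives 1 = 11·23 − 7·36, so 23⁻¹ ≡ 11 (mod 36).
Since h is injective, we find h⁻¹(0): we need 23x ≡ 0 − 11 ≡ 25 (mod 36). Using 23⁻¹ = 11: x ≡ 11·25 = 275 = 7·36 + 23, so x = 23.
Check: h(23) = 23·23 + 11 = 540 = 15·36 + 0 ≡ 0 (mod 36).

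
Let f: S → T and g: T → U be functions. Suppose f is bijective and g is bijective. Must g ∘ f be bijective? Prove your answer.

Injectivity: if g(f(s)) = g(f(t)) then f(s) = f(t) (g injective) so s = t (f injective).
Surjectivity: for c ∈ U pick b with g(b) = c, then a with f(a) = b; then (g ∘ f)(a) = c.
Therefore g ∘ f is bijective.

bijective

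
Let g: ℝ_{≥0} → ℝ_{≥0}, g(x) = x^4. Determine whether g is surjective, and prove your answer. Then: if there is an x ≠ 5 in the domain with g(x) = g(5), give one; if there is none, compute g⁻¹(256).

For any y ∈ ℝ_{≥0}, x = y^{1/4} ∈ ℝ_{≥0} gives g(x) = y, so g is surjective.
Since x ↦ x^4 is strictly increasing on ℝ_{≥0}, it is injective there, so no x ≠ 5 in the domain has g(x) = g(5). We therefore compute g⁻¹(256) = 256^{1/4} = 4 (indeed 4^4 = 256).

4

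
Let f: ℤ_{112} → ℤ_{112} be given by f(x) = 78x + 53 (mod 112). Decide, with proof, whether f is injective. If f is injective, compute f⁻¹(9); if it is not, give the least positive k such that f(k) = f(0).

By definition, injectivity means: for all a, b in the domain, f(a) = f(b) implies a = b.
We have gcd(78, 112) = 2 > 1. Taking a = 0 and b = 56: f(0) = 53 and f(56) = 78·56 + 53 = 4421 ≡ 53 (mod 112).
So f(0) = f(56) while 0 ≠ 56, thus f is not injective.
Since f is not injective, we find the least positive k with f(k) = f(0): this means 78k ≡ 0 (mod 112), i.e. 112 ∣ 78k. Since gcd(78, 112) = 2, dividing through by 2 this holds exactly when 56 ∣ 39k, and as gcd(39, 56) = 1, exactly when 56 ∣ k.
The smallest positive such k is 56.

56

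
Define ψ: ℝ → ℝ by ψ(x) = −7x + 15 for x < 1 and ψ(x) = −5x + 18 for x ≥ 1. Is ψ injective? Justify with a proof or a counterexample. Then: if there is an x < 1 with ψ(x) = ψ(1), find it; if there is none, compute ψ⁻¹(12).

2/7

Both pieces are strictly decreasing (slopes −7 and −5), so each is injective on its own interval.
The left piece maps (−∞, 1) onto (8, ∞); the right piece maps [1, ∞) onto (−∞, 13].
These images overlap. In particular ψ(1) = 13 (right piece), and solving −7x + 15 = 13 on the left piece gives x = 2/7 < 1.
So ψ(2/7) = ψ(1) with 2/7 ≠ 1, and ψ is not injective. This x = 2/7 is the requested value below 1.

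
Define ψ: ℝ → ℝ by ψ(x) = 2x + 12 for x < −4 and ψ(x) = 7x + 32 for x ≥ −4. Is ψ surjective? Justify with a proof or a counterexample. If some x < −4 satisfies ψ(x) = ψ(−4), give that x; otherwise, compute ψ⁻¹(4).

Both pieces are strictly increasing (slopes 2 and 7), so each is injective on its own interval.
The left piece maps (−∞, −4) onto (−∞, 4); the right piece maps [−4, ∞) onto [4, ∞).
These images together cover ℝ, so ψ is surjective.
Because the two images are disjoint, no x < −4 has ψ(x) = ψ(−4), so we compute ψ⁻¹(4): 4 lies in [4, ∞), so solve 7x + 32 = 4: x = (4 − 32)/7 = −4.

-4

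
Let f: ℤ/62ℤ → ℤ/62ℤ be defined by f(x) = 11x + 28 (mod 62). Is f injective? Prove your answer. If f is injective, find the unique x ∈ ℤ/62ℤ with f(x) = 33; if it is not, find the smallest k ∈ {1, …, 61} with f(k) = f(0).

23

If f(x_1) = f(x_2), then 11x_1 ≡ 11x_2 (mod 62). Because gcd(11, 62) = 1, we may cancel 11 to get x_1 ≡ x_2 (mod 62).
Hence f is injective.
We now compute 11⁻¹ mod 62 explicitly. Euclid's algorithm: 62 = 5·11 + 7, 11 = 1·7 + 4, 7 = 1·4 + 3, 4 = 1·3 + 1; back-substituting gives 1 = 17·11 − 3·62, so 11⁻¹ ≡ 17 (mod 62).
Since f is injective, we find f⁻¹(33): we need 11x ≡ 33 − 28 ≡ 5 (mod 62). Using 11⁻¹ = 17: x ≡ 17·5 = 85 = 1·62 + 23, so x = 23.
Check: f(23) = 11·23 + 28 = 281 = 4·62 + 33 ≡ 33 (mod 62).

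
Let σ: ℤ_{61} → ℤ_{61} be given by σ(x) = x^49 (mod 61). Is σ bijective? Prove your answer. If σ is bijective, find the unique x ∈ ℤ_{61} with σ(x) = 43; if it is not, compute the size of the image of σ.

Since 61 is prime, the nonzero elements of ℤ_{61} form a cyclic group of order 60.
As gcd(49, 60) = 1, raising to the 49th power is a bijection on this group: if s^49 ≡ t^49 then (st^{−1})^49 = 1, and the only element of order dividing gcd(49, 60) = 1 is 1, so s = t.
With σ(0) = 0 this makes σ injective on all of ℤ_{61}, hence bijective (finite equal-size domain and codomain). In particular σ is bijective.
Since σ is bijective, we find the preimage of 43. The inverse of x ↦ x^49 on (ℤ_{61})^× is x ↦ x^49, because 49·49 = 2401 = 40·60 + 1 ≡ 1 (mod 60) and x^{60} = 1 for x ≠ 0 (Fermat). So σ⁻¹(43) = 43^49 mod 61.
Repeated squaring mod 61: 43^1 ≡ 43, 43^2 ≡ 43² = 1849 ≡ 19, 43^4 ≡ 19² = 361 ≡ 56, 43^8 ≡ 56² = 3136 ≡ 25, 43^16 ≡ 25² = 625 ≡ 15, 43^32 ≡ 15² = 225 ≡ 42. Since 49 = 32 + 16 + 1, 43^49 ≡ 42·15·43: 42·15 = 630 ≡ 20, then 20·43 = 860 ≡ 6. So 43^49 ≡ 6 (mod 61).
Hence σ⁻¹(43) = 6.

6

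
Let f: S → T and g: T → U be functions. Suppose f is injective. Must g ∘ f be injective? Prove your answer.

not injective

No. Take S = T = U = {0, 1}, f = identity (injective), and g(x) = 0 for every x.
Then (g ∘ f)(0) = 0 = (g ∘ f)(1) with 0 ≠ 1, so g ∘ f is not injective.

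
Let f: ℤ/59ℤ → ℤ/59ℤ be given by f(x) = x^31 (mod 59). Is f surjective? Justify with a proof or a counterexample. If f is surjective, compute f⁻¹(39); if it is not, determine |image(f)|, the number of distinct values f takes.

43

Since 59 is prime, the nonzero elements of ℤ/59ℤ form a cyclic group of order 58.
As gcd(31, 58) = 1, raising to the 31st power is a bijection on this group: if x_1^31 ≡ x_2^31 then (x_1x_2^{−1})^31 = 1, and the only element of order dividing gcd(31, 58) = 1 is 1, so x_1 = x_2.
With f(0) = 0 this makes f injective on all of ℤ/59ℤ, hence bijective (finite equal-size domain and codomain). In particular f is surjective.
Since f is surjective, we find the preimage of 39. The inverse of x ↦ x^31 on (ℤ/59ℤ)^× is x ↦ x^15, because 31·15 = 465 = 8·58 + 1 ≡ 1 (mod 58) and x^{58} = 1 for x ≠ 0 (Fermat). So f⁻¹(39) = 39^15 mod 59.
Repeated squaring mod 59: 39^1 ≡ 39, 39^2 ≡ 39² = 1521 ≡ 46, 39^4 ≡ 46² = 2116 ≡ 51, 39^8 ≡ 51² = 2601 ≡ 5. Since 15 = 8 + 4 + 2 + 1, 39^15 ≡ 5·51·46·39: 5·51 = 255 ≡ 19, then 19·46 = 874 ≡ 48, then 48·39 = 1872 ≡ 43. So 39^15 ≡ 43 (mod 59).
Hence f⁻¹(39) = 43.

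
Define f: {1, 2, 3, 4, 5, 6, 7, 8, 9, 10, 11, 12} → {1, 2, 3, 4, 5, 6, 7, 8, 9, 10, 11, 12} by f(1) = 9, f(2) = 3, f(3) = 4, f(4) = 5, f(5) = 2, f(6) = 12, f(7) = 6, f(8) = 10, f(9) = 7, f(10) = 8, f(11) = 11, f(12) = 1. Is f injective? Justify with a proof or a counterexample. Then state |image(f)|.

The values f(1), …, f(12) are 9, 3, 4, 5, 2, 12, 6, 10, 7, 8, 11, 1 — all distinct.
So f(u) = f(v) only when u = v, and f is injective.
The image of f is {1, 2, 3, 4, 5, 6, 7, 8, 9, 10, 11, 12}, which has 12 elements.

12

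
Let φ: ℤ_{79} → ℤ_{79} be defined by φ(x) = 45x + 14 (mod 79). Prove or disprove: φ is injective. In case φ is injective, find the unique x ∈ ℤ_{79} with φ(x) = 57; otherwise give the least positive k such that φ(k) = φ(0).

Recall that injectivity means: for all s, t in the domain, φ(s) = φ(t) implies s = t.
Suppose φ(s) = φ(t) in ℤ_{79}. Then 45s + 14 ≡ 45t + 14 (mod 79), so 45(s − t) ≡ 0 (mod 79).
Since gcd(45, 79) = 1, 45 is invertible modulo 79, therefore s − t ≡ 0 (mod 79), i.e. s = t.
Thus φ is injective.
We now compute 45⁻¹ mod 79 explicitly. Euclid's algorithm: 79 = 1·45 + 34, 45 = 1·34 + 11, 34 = 3·11 + 1; back-substituting gives 1 = 72·45 − 41·79, so 45⁻¹ ≡ 72 (mod 79).
Since φ is injective, we compute φ⁻¹(57): solve 45x + 14 ≡ 57 (mod 79), i.e. 45x ≡ 43 (mod 79).
Multiplying by 45⁻¹ = 72 gives x ≡ 72·43 = 3096 = 39·79 + 15 ≡ 15 (mod 79).
Check: φ(15) = 45·15 + 14 = 689 = 8·79 + 57 ≡ 57 (mod 79).

15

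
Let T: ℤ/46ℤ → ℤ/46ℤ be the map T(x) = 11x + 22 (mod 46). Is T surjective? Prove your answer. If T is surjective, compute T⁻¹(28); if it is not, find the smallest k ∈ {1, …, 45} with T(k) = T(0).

Recall: T is surjective if every y in the codomain equals T(x) for some x in the domain.
Since gcd(11, 46) = 1, 11 is invertible modulo 46. Euclid's algorithm: 46 = 4·11 + 2, 11 = 5·2 + 1; back-substituting gives 1 = 21·11 − 5·46, so 11⁻¹ ≡ 21 (mod 46).
Then y ↦ 21(y − 22) is a two-sided inverse to T, so every y ∈ ℤ/46ℤ has a preimage.
Therefore T is surjective.
Since T is surjective, we compute T⁻¹(28): solve 11x + 22 ≡ 28 (mod 46), i.e. 11x ≡ 6 (mod 46).
Multiplying by 11⁻¹ = 21 gives x ≡ 21·6 = 126 = 2·46 + 34 ≡ 34 (mod 46).
Check: T(34) = 11·34 + 22 = 396 = 8·46 + 28 ≡ 28 (mod 46).

34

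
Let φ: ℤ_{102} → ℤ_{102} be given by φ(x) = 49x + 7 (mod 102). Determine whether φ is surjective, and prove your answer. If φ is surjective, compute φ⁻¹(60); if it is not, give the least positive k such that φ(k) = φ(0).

101

Recall that surjectivity means every element of the codomain has a preimage under φ.
Since gcd(49, 102) = 1, 49 is invertible modulo 102. Euclid's algorithm: 102 = 2·49 + 4, 49 = 12·4 + 1; back-substituting gives 1 = 25·49 − 12·102, so 49⁻¹ ≡ 25 (mod 102).
Then y ↦ 25(y − 7) is a two-sided inverse to φ, so every y ∈ ℤ_{102} has a preimage.
Therefore φ is surjective.
Since φ is surjective, we compute φ⁻¹(60): solve 49x + 7 ≡ 60 (mod 102), i.e. 49x ≡ 53 (mod 102).
Multiplying by 49⁻¹ = 25 gives x ≡ 25·53 = 1325 = 12·102 + 101 ≡ 101 (mod 102).
Check: φ(101) = 49·101 + 7 = 4956 = 48·102 + 60 ≡ 60 (mod 102).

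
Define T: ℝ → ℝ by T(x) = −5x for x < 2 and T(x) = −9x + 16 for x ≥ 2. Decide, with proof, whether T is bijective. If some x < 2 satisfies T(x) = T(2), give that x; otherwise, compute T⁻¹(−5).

2/5

Both pieces are strictly decreasing (slopes −5 and −9), so each is injective on its own interval.
The left piece maps (−∞, 2) onto (−10, ∞); the right piece maps [2, ∞) onto (−∞, −2].
These images overlap. In particular T(2) = −2 (right piece), and solving −5x = −2 on the left piece gives x = 2/5 < 2.
So T(2/5) = T(2) with 2/5 ≠ 2, and T is not injective, hence not bijective. This x = 2/5 is the requested value below 2.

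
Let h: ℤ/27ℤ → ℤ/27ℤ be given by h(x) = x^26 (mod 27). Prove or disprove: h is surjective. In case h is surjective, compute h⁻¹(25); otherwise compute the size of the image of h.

10

h(0) = 0^26 = 0.
h(3): Repeated squaring mod 27: 3^1 ≡ 3, 3^2 ≡ 3² = 9, 3^4 ≡ 9² = 81 ≡ 0, 3^8 ≡ 0² = 0, 3^16 ≡ 0² = 0. Since 26 = 16 + 8 + 2, 3^26 ≡ 0·0·9: 0·0 = 0, then 0·9 = 0. So 3^26 ≡ 0 (mod 27).
So h(0) = h(3) = 0 while 0 ≠ 3, thus h is not injective.
A non-injective map from the 27-element set ℤ/27ℤ to itself takes at most 26 distinct values, so it cannot be surjective. Thus h is not surjective.
Since h is not surjective, we determine |image(h)|. Computing x^26 mod 27 for each x (by repeated squaring, reducing mod 27 at every step), the values h(0), h(1), …, h(26) are: 0, 1, 13, 0, 7, 16, 0, 4, 10, 0, 19, 22, 0, 25, 25, 0, 22, 19, 0, 10, 4, 0, 16, 7, 0, 13, 1.
The distinct values are {0, 1, 4, 7, 10, 13, 16, 19, 22, 25}; there are 10 of them.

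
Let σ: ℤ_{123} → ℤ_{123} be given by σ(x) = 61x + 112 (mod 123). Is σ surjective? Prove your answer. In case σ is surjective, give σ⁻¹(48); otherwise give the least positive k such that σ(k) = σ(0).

Since gcd(61, 123) = 1, 61 is invertible modulo 123. Euclid's algorithm: 123 = 2·61 + 1; back-substituting gives 1 = 121·61 − 60·123, so 61⁻¹ ≡ 121 (mod 123).
Then y ↦ 121(y − 112) is a two-sided inverse to σ, so every y ∈ ℤ_{123} has a preimage.
Thus σ is surjective.
Since σ is surjective, we compute σ⁻¹(48): solve 61x + 112 ≡ 48 (mod 123), i.e. 61x ≡ 59 (mod 123).
Multiplying by 61⁻¹ = 121 gives x ≡ 121·59 = 7139 = 58·123 + 5 ≡ 5 (mod 123).
Check: σ(5) = 61·5 + 112 = 417 = 3·123 + 48 ≡ 48 (mod 123).

5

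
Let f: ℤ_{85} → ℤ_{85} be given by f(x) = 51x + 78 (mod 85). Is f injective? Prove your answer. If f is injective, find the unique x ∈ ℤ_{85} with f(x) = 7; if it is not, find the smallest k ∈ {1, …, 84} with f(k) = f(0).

We have gcd(51, 85) = 17 > 1. Taking x_1 = 0 and x_2 = 5: f(0) = 78 and f(5) = 51·5 + 78 = 333 ≡ 78 (mod 85).
So f(0) = f(5) while 0 ≠ 5, thus f is not injective.
Since f is not injective, we find the least positive k with f(k) = f(0): this means 51k ≡ 0 (mod 85), i.e. 85 ∣ 51k. Since gcd(51, 85) = 17, dividing through by 17 this holds exactly when 5 ∣ 3k, and as gcd(3, 5) = 1, exactly when 5 ∣ k.
The smallest positive such k is 5.

5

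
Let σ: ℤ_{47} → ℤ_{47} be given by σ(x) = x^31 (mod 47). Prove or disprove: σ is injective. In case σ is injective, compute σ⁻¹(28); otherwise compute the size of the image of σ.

3

Since 47 is prime, the nonzero elements of ℤ_{47} form a cyclic group of order 46.
As gcd(31, 46) = 1, raising to the 31st power is a bijection on this group: if u^31 ≡ v^31 then (uv^{−1})^31 = 1, and the only element of order dividing gcd(31, 46) = 1 is 1, so u = v.
With σ(0) = 0 this makes σ injective on all of ℤ_{47}, hence bijective (finite equal-size domain and codomain). In particular σ is injective.
Since σ is injective, we find the preimage of 28. The inverse of x ↦ x^31 on (ℤ_{47})^× is x ↦ x^3, because 31·3 = 93 = 2·46 + 1 ≡ 1 (mod 46) and x^{46} = 1 for x ≠ 0 (Fermat). So σ⁻¹(28) = 28^3 mod 47.
Repeated squaring mod 47: 28^1 ≡ 28, 28^2 ≡ 28² = 784 ≡ 32. Since 3 = 2 + 1, 28^3 ≡ 32·28: 32·28 = 896 ≡ 3. So 28^3 ≡ 3 (mod 47).
Hence σ⁻¹(28) = 3.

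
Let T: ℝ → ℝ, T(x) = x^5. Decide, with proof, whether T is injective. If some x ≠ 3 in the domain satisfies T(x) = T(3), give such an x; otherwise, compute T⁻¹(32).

On ℝ, x ↦ x^5 is strictly increasing (since 5 is odd), so T(s) = T(t) forces s = t. Hence T is injective.
Since x ↦ x^5 is strictly increasing on ℝ, it is injective there, so no x ≠ 3 in the domain has T(x) = T(3). We therefore compute T⁻¹(32) = 32^{1/5} = 2 (indeed 2^5 = 32).

2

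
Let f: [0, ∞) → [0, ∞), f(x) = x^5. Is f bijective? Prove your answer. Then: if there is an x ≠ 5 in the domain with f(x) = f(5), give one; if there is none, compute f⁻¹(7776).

6

On [0, ∞), x ↦ x^5 is strictly increasing (injective) and for any y ∈ [0, ∞) the 5th root y^{1/5} lies in [0, ∞) (surjective). So f is bijective.
Since x ↦ x^5 is strictly increasing on [0, ∞), it is injective there, so no x ≠ 5 in the domain has f(x) = f(5). We therefore compute f⁻¹(7776) = 7776^{1/5} = 6 (indeed 6^5 = 7776).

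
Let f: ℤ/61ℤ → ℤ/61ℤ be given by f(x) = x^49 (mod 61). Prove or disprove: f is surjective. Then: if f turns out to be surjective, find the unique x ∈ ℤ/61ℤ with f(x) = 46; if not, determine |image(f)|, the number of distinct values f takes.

Since 61 is prime, the nonzero elements of ℤ/61ℤ form a cyclic group of order 60.
As gcd(49, 60) = 1, raising to the 49th power is a bijection on this group: if x_1^49 ≡ x_2^49 then (x_1x_2^{−1})^49 = 1, and the only element of order dividing gcd(49, 60) = 1 is 1, so x_1 = x_2.
With f(0) = 0 this makes f injective on all of ℤ/61ℤ, hence bijective (finite equal-size domain and codomain). In particular f is surjective.
Since f is surjective, we find the preimage of 46. The inverse of x ↦ x^49 on (ℤ/61ℤ)^× is x ↦ x^49, because 49·49 = 2401 = 40·60 + 1 ≡ 1 (mod 60) and x^{60} = 1 for x ≠ 0 (Fermat). So f⁻¹(46) = 46^49 mod 61.
Repeated squaring mod 61: 46^1 ≡ 46, 46^2 ≡ 46² = 2116 ≡ 42, 46^4 ≡ 42² = 1764 ≡ 56, 46^8 ≡ 56² = 3136 ≡ 25, 46^16 ≡ 25² = 625 ≡ 15, 46^32 ≡ 15² = 225 ≡ 42. Since 49 = 32 + 16 + 1, 46^49 ≡ 42·15·46: 42·15 = 630 ≡ 20, then 20·46 = 920 ≡ 5. So 46^49 ≡ 5 (mod 61).
Hence f⁻¹(46) = 5.

5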